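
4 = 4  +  0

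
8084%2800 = 2484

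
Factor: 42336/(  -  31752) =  - 4/3 = - 2^2*3^ ( - 1 )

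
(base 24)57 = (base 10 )127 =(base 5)1002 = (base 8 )177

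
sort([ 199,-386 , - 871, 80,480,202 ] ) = [ - 871,-386, 80,199, 202,480] 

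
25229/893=28  +  225/893 = 28.25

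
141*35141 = 4954881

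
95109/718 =132 + 333/718 = 132.46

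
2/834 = 1/417 =0.00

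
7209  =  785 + 6424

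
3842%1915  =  12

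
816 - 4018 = - 3202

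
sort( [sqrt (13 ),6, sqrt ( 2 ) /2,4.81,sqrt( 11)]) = [sqrt (2)/2, sqrt(11 ),sqrt(13 ),4.81,6] 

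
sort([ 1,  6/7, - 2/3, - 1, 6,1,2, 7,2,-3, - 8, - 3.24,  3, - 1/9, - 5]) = [ - 8,-5 , - 3.24,  -  3,-1,-2/3, - 1/9,6/7,1,1,2,2, 3,6, 7] 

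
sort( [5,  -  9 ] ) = [ - 9,  5]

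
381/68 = 381/68 = 5.60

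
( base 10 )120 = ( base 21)5f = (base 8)170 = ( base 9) 143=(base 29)44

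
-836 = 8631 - 9467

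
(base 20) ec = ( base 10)292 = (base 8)444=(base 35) 8c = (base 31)9d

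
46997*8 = 375976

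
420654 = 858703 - 438049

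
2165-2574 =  - 409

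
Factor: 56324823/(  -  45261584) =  - 2^( - 4)*3^1*67^1*181^( - 1) * 15629^( - 1)*280223^1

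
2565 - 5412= -2847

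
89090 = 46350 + 42740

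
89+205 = 294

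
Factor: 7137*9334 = 2^1*3^2*13^2*61^1*359^1 = 66616758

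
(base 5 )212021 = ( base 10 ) 7136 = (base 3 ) 100210022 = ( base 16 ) 1BE0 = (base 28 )92o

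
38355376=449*85424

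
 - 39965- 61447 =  - 101412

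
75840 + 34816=110656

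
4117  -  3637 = 480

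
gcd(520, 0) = 520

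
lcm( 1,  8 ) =8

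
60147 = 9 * 6683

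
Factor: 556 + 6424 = 2^2*5^1*349^1  =  6980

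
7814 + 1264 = 9078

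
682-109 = 573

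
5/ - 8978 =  - 1 + 8973/8978=-0.00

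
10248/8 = 1281 = 1281.00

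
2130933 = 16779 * 127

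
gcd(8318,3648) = 2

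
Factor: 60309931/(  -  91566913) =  - 3547643/5386289 = - 11^1 * 179^(- 1 )*30091^( - 1)*322513^1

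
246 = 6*41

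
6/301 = 6/301 = 0.02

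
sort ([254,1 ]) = [ 1,254] 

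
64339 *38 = 2444882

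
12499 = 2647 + 9852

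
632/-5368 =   -  1+ 592/671 = - 0.12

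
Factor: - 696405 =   -  3^1 *5^1*17^1*2731^1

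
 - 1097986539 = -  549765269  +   - 548221270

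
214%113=101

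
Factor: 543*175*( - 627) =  - 59580675 =- 3^2*5^2*7^1*11^1* 19^1*181^1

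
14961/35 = 14961/35 =427.46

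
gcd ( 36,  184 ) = 4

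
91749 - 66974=24775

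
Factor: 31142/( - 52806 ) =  - 3^( - 1 ) * 13^( - 1 )*23^1  =  - 23/39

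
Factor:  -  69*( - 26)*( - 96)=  - 172224 = -2^6*3^2*13^1*23^1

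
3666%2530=1136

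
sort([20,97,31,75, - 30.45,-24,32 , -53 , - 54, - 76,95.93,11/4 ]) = [ - 76, - 54,-53, - 30.45, - 24, 11/4,20, 31, 32,75,95.93, 97 ] 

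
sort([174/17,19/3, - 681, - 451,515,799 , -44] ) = [ - 681, - 451,  -  44, 19/3 , 174/17, 515, 799] 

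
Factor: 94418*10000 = 2^5*5^4 * 17^1 *2777^1 = 944180000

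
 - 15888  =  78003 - 93891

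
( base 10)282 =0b100011010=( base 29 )9l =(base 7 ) 552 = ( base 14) 162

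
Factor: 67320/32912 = 45/22   =  2^ (-1) * 3^2*5^1*11^( - 1)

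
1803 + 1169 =2972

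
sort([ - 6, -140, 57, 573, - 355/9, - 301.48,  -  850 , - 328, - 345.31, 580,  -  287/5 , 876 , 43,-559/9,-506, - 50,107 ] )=[  -  850,  -  506, - 345.31, - 328, -301.48, - 140, - 559/9,-287/5, - 50, - 355/9,-6,43,57,  107, 573, 580, 876 ]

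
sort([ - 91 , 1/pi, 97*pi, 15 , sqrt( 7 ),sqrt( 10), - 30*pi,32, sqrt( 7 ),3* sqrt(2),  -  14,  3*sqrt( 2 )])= [-30*pi, - 91,  -  14,1/pi,  sqrt(7),sqrt ( 7),  sqrt( 10 ),3*sqrt(2),3*sqrt(2), 15, 32, 97*pi]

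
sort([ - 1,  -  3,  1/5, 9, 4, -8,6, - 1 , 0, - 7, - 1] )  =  [ - 8, - 7, - 3, - 1, - 1, - 1, 0, 1/5,  4, 6, 9 ] 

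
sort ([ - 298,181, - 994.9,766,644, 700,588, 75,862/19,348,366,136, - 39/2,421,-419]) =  [ - 994.9,-419, - 298, - 39/2, 862/19,75, 136,181 , 348,366,421, 588,644, 700 , 766] 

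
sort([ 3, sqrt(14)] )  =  [3, sqrt( 14)] 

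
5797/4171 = 1+ 1626/4171 = 1.39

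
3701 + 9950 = 13651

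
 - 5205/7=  - 744+3/7 = - 743.57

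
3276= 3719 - 443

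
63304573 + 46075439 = 109380012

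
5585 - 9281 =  - 3696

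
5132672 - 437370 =4695302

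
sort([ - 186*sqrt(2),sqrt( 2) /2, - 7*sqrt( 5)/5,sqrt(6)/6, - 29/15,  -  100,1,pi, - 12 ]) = [-186*sqrt(2 ), - 100, - 12,  -  7* sqrt( 5)/5,-29/15,sqrt( 6 )/6 , sqrt( 2 )/2,1,  pi]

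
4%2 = 0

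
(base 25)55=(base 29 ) 4e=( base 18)74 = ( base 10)130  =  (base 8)202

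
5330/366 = 2665/183 = 14.56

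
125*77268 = 9658500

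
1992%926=140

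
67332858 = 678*99311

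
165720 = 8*20715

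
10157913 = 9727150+430763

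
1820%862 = 96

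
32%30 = 2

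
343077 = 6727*51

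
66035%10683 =1937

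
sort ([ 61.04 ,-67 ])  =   [ - 67,61.04]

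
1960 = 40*49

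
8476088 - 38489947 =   -  30013859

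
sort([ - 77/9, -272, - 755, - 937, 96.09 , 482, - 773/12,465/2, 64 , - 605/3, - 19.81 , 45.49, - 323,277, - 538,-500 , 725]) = [ - 937, - 755 , - 538, - 500, - 323, - 272 , - 605/3, - 773/12, - 19.81, - 77/9,  45.49 , 64, 96.09, 465/2, 277,482, 725]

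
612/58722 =102/9787 = 0.01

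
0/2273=0 = 0.00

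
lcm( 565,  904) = 4520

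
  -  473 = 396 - 869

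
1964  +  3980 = 5944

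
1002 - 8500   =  -7498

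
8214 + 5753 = 13967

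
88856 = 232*383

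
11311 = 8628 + 2683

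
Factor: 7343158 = 2^1*19^1 * 173^1 * 1117^1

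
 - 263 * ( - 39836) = 10476868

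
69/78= 23/26= 0.88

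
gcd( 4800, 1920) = 960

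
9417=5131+4286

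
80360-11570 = 68790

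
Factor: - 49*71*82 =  - 2^1*7^2 * 41^1 * 71^1= - 285278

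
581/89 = 581/89=6.53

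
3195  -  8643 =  - 5448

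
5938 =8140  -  2202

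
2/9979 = 2/9979= 0.00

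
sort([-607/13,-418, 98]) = [ - 418, - 607/13,  98]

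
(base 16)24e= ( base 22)14i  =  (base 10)590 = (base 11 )497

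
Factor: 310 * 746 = 2^2  *5^1*31^1 * 373^1 = 231260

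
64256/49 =64256/49 = 1311.35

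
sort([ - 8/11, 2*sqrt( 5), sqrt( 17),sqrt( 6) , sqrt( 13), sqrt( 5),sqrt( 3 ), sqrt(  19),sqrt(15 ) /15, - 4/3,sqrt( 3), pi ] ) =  [ - 4/3,-8/11, sqrt(15) /15, sqrt( 3 ), sqrt( 3 ), sqrt(5 ),sqrt( 6), pi, sqrt ( 13), sqrt( 17 ),sqrt(19),2*sqrt( 5 ) ] 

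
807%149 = 62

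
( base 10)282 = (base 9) 343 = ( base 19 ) eg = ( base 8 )432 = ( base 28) a2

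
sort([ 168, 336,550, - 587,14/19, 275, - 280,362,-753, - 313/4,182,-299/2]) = [-753,-587 ,-280, - 299/2, - 313/4, 14/19, 168 , 182,275, 336 , 362, 550] 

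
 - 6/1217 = - 1 + 1211/1217 = -0.00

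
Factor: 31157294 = 2^1*7^1*17^1*31^1*41^1*103^1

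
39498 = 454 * 87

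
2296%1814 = 482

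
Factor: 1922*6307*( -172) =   -  2084993288 =- 2^3*7^1*17^1*31^2*43^1*53^1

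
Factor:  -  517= -11^1*47^1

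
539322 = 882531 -343209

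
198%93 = 12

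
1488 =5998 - 4510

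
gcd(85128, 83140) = 4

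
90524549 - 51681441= 38843108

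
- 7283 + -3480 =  - 10763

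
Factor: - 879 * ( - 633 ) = 556407 = 3^2*211^1*293^1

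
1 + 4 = 5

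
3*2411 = 7233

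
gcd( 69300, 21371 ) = 7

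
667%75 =67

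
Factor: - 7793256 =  - 2^3*3^1*443^1*733^1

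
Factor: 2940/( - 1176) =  - 2^( - 1)*5^1=- 5/2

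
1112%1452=1112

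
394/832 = 197/416 = 0.47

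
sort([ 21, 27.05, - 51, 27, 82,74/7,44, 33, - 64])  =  [ - 64, - 51, 74/7,21,27, 27.05,  33,44, 82]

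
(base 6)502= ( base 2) 10110110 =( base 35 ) 57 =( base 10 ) 182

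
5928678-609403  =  5319275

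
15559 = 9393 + 6166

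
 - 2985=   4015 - 7000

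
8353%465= 448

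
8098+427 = 8525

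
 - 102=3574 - 3676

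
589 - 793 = - 204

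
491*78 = 38298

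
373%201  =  172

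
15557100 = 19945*780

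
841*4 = 3364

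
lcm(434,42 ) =1302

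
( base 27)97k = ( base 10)6770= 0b1101001110010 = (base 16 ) 1a72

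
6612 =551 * 12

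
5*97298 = 486490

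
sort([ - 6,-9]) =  [  -  9,-6 ]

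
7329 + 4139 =11468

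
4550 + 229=4779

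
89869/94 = 956 + 5/94 = 956.05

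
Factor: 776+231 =1007 = 19^1*53^1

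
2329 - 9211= - 6882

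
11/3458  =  11/3458 = 0.00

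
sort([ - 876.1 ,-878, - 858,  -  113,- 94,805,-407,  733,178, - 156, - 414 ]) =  [ - 878, - 876.1, - 858, - 414, - 407, - 156,-113,-94,178, 733, 805 ]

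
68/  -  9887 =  - 1 + 9819/9887 = -  0.01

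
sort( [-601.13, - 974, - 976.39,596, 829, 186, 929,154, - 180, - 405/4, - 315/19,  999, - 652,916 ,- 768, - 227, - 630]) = [ - 976.39,-974,-768, - 652, - 630, - 601.13, - 227, - 180 , - 405/4, - 315/19 , 154,186, 596,829,916, 929,999]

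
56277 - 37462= 18815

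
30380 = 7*4340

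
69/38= 1 + 31/38 = 1.82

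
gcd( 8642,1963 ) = 1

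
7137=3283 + 3854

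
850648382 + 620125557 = 1470773939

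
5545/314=17 + 207/314  =  17.66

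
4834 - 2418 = 2416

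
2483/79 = 2483/79 = 31.43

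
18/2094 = 3/349  =  0.01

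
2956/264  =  739/66 = 11.20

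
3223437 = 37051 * 87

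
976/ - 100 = -244/25 = -9.76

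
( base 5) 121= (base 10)36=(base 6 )100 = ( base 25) 1B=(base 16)24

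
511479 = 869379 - 357900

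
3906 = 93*42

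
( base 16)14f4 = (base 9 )7320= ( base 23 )a35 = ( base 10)5364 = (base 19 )EG6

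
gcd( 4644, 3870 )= 774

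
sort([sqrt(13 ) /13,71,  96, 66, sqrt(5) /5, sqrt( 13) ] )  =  [ sqrt(13) /13,sqrt( 5)/5,  sqrt( 13 ),66,  71,  96 ]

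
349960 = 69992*5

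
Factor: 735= 3^1*5^1*7^2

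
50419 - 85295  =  - 34876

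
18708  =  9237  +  9471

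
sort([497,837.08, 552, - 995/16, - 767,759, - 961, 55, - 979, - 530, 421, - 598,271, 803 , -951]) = [ - 979, - 961, - 951 , - 767, - 598, - 530, - 995/16, 55, 271, 421, 497, 552, 759, 803, 837.08]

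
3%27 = 3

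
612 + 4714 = 5326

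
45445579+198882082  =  244327661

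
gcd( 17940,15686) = 46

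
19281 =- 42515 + 61796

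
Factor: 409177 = 409177^1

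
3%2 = 1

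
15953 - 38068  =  -22115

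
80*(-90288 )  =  -7223040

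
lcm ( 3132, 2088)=6264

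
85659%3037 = 623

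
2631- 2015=616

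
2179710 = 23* 94770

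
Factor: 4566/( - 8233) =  - 2^1 * 3^1*761^1*8233^ ( - 1) 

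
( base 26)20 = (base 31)1L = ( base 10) 52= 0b110100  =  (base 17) 31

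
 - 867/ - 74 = 11 + 53/74 = 11.72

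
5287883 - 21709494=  - 16421611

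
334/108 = 167/54 = 3.09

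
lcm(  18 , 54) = 54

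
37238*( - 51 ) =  - 1899138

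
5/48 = 5/48 = 0.10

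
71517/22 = 3250+17/22 = 3250.77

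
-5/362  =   - 5/362 =- 0.01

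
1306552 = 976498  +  330054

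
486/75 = 162/25  =  6.48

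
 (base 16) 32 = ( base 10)50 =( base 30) 1k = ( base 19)2c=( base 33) 1H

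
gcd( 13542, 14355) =3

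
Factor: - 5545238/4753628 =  - 2772619/2376814 = -2^(-1 )*11^( - 1) * 457^1*6067^1*108037^( - 1)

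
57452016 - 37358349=20093667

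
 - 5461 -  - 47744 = 42283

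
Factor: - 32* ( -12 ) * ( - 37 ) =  - 14208 = - 2^7*3^1 * 37^1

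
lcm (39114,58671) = 117342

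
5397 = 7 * 771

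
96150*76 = 7307400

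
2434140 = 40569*60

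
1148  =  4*287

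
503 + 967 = 1470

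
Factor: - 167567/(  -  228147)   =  3^( - 1) * 41^1*61^1*67^1*113^( - 1 )*673^( - 1 )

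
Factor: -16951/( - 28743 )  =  3^( - 1 )*13^( - 1 ) * 23^1 =23/39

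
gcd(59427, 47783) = 71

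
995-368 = 627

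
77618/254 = 38809/127=305.58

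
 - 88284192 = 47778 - 88331970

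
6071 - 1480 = 4591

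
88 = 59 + 29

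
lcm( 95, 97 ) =9215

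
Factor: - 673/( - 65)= 5^( - 1)*13^( - 1)*673^1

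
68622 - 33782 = 34840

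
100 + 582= 682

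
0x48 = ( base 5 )242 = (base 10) 72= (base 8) 110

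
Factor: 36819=3^2*4091^1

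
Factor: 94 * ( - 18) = - 2^2* 3^2*47^1 =- 1692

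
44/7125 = 44/7125 = 0.01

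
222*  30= 6660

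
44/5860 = 11/1465  =  0.01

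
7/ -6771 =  - 1 + 6764/6771 = -0.00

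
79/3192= 79/3192 = 0.02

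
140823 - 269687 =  -128864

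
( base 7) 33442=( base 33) 7pa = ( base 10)8458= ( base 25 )dd8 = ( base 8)20412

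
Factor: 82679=29^1*2851^1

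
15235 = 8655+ 6580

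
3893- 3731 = 162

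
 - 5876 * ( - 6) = 35256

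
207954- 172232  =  35722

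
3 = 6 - 3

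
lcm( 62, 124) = 124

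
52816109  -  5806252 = 47009857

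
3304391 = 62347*53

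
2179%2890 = 2179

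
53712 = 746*72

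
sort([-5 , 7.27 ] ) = [  -  5,7.27 ]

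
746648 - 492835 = 253813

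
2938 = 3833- 895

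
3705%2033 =1672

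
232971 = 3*77657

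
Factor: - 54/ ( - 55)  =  2^1*3^3*5^( - 1 ) * 11^(-1 )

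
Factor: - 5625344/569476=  - 2^7*10987^1*142369^( - 1)=- 1406336/142369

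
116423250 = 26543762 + 89879488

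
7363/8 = 920 + 3/8 = 920.38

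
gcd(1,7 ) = 1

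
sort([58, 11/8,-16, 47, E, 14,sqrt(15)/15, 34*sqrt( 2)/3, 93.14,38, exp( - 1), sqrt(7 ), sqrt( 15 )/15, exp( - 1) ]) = [ - 16,sqrt(15) /15, sqrt(15 ) /15, exp(-1 ),  exp(-1),11/8, sqrt (7 ), E,14,34*sqrt( 2 )/3,38  ,  47, 58,93.14] 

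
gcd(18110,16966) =2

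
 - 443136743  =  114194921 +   -  557331664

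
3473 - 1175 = 2298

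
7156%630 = 226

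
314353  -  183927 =130426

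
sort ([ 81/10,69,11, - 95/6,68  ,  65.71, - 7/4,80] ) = [ -95/6,- 7/4,81/10,11,65.71,68,69, 80 ]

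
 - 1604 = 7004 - 8608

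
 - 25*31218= -780450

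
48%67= 48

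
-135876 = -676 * 201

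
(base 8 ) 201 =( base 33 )3U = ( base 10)129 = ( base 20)69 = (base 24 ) 59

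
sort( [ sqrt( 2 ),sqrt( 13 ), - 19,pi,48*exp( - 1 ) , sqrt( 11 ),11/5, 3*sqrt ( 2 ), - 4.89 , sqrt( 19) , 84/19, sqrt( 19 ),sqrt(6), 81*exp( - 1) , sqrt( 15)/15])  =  [-19, - 4.89 , sqrt( 15)/15 , sqrt(2) , 11/5,sqrt(6 ),pi,sqrt(11 ), sqrt(13 ), 3*sqrt(2 ),sqrt( 19) , sqrt( 19),84/19,48*exp( - 1), 81*exp ( - 1)]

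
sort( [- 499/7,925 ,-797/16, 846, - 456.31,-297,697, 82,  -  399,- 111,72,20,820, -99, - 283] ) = [ - 456.31,-399, - 297, - 283, - 111,- 99, - 499/7, - 797/16,20,72,82,697, 820, 846, 925]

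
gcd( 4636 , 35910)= 38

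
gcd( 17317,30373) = 1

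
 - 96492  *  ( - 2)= 192984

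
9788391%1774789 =914446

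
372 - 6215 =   -  5843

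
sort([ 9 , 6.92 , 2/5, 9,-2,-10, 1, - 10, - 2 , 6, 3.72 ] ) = [ - 10, - 10, - 2,-2,  2/5, 1, 3.72,6,6.92, 9,9 ] 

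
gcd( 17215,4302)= 1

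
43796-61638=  - 17842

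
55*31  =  1705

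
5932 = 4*1483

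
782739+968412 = 1751151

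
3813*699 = 2665287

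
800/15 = 160/3 = 53.33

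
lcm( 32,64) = 64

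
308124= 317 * 972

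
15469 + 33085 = 48554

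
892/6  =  446/3  =  148.67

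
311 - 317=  - 6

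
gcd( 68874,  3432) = 78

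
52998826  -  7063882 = 45934944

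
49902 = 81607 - 31705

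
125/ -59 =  - 3+52/59=-2.12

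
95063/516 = 184 + 119/516 = 184.23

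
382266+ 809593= 1191859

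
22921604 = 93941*244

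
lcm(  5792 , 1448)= 5792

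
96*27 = 2592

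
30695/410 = 74+71/82 = 74.87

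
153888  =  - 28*( - 5496)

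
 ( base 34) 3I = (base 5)440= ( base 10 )120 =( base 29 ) 44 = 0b1111000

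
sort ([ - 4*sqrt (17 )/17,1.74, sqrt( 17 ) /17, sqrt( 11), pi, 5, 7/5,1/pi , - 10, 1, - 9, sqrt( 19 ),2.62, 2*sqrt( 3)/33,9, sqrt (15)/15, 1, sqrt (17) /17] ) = [-10, - 9,-4*sqrt( 17) /17,2*sqrt( 3 ) /33,sqrt(17) /17,sqrt( 17)/17, sqrt ( 15) /15, 1/pi, 1,1, 7/5, 1.74, 2.62,pi , sqrt( 11), sqrt (19), 5, 9] 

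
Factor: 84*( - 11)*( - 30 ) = 2^3 *3^2 * 5^1 * 7^1*11^1 = 27720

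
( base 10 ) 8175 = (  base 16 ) 1FEF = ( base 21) ib6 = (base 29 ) 9KQ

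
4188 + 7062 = 11250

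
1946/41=1946/41  =  47.46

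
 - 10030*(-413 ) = 4142390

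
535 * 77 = 41195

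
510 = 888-378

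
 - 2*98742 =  -197484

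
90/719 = 90/719 =0.13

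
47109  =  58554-11445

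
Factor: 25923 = 3^1 * 8641^1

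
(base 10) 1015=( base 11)843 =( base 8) 1767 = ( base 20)2af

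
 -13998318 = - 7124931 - 6873387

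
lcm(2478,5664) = 39648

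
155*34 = 5270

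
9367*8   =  74936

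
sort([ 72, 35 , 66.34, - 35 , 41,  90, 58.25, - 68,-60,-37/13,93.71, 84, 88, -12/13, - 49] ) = [-68,  -  60, - 49, - 35, - 37/13, - 12/13,  35 , 41,58.25,  66.34,72, 84, 88, 90, 93.71] 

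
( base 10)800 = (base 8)1440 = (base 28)10g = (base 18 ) 288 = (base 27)12h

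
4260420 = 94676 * 45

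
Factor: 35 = 5^1 * 7^1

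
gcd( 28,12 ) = 4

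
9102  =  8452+650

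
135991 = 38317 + 97674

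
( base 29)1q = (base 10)55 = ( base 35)1K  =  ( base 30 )1P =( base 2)110111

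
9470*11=104170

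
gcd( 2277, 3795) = 759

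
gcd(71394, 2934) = 978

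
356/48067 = 356/48067 = 0.01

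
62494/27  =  62494/27=2314.59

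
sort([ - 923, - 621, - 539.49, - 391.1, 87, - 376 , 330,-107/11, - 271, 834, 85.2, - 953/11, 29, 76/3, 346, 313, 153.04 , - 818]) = [  -  923, - 818,  -  621, - 539.49,  -  391.1, - 376,  -  271, - 953/11, - 107/11,76/3, 29, 85.2, 87,153.04, 313, 330, 346, 834] 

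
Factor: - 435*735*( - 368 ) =2^4*3^2*5^2*7^2*23^1*29^1=117658800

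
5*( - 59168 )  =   -295840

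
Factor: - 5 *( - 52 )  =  2^2*5^1 * 13^1 = 260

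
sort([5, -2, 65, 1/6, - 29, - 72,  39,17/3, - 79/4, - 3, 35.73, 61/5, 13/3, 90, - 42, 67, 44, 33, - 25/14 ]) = [ - 72,- 42, - 29,  -  79/4, - 3, - 2,-25/14 , 1/6, 13/3,  5,17/3, 61/5,33,35.73, 39,  44, 65,67,  90]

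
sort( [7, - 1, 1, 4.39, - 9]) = [ - 9,  -  1,1, 4.39, 7]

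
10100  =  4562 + 5538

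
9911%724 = 499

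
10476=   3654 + 6822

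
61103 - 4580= 56523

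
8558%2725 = 383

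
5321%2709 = 2612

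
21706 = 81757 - 60051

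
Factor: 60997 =181^1*337^1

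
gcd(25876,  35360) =4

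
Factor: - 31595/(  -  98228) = 2^(-2)*5^1*13^( - 1) * 71^1 * 89^1*1889^( - 1)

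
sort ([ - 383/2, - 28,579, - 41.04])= [-383/2, - 41.04,  -  28,579]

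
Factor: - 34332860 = -2^2*5^1 * 17^1*241^1*419^1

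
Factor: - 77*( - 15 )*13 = 3^1*5^1*7^1* 11^1*13^1=15015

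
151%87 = 64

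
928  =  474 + 454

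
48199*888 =42800712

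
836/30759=836/30759 = 0.03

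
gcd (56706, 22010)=2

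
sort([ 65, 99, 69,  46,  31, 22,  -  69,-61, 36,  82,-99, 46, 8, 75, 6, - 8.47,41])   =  [ - 99, - 69, - 61,-8.47,6, 8,22, 31,  36,41, 46,46,65,  69,75, 82, 99 ] 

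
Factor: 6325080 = 2^3*3^1*5^1 * 52709^1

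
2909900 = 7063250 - 4153350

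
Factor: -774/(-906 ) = 3^1*43^1 * 151^ ( - 1) = 129/151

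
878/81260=439/40630  =  0.01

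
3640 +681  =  4321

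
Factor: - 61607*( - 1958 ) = 2^1*7^1*11^1*13^1*89^1 * 677^1 = 120626506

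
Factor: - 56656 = - 2^4 *3541^1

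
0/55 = 0=0.00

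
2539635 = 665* 3819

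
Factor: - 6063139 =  - 523^1*11593^1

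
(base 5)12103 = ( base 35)ps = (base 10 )903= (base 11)751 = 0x387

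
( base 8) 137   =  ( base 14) 6B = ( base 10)95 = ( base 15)65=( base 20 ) 4f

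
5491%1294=315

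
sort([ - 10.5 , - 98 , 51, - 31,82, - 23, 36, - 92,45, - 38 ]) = [ - 98, - 92,-38, - 31, - 23, - 10.5,36 , 45 , 51,82]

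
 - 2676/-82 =32 + 26/41 =32.63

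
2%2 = 0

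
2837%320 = 277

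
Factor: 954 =2^1*3^2*53^1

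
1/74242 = 1/74242 = 0.00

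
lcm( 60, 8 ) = 120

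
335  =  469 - 134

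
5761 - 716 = 5045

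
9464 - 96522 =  - 87058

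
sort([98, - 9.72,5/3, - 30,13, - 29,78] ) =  [- 30,-29, -9.72,5/3,13,78,  98]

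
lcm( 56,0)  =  0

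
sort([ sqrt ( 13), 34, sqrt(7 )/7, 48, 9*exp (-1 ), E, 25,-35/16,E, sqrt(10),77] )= [-35/16,sqrt(7)/7, E, E,sqrt(10 ),9*exp(-1),  sqrt( 13) , 25, 34,48,77]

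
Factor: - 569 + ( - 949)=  - 2^1*3^1*11^1*23^1 =- 1518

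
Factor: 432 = 2^4*3^3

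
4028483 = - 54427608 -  - 58456091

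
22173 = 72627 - 50454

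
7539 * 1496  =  11278344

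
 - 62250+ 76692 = 14442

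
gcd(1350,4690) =10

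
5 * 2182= 10910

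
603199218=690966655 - 87767437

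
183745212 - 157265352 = 26479860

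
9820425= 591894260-582073835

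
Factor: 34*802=27268 =2^2*17^1*401^1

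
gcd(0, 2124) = 2124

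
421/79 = 5 + 26/79 = 5.33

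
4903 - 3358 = 1545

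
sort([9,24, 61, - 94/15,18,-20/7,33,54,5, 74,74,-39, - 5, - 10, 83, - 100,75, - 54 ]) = [ - 100, - 54, - 39,-10, - 94/15, - 5,  -  20/7, 5,9, 18,24,33, 54,  61, 74,74,75,83 ]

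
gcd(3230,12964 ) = 2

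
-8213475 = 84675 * ( - 97)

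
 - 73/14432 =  - 1 + 14359/14432 = - 0.01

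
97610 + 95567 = 193177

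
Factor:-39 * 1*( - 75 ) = 2925 = 3^2 * 5^2*13^1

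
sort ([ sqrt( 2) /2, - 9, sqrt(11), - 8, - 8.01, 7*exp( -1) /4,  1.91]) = [ - 9 , - 8.01, - 8,7 *exp( - 1)/4 , sqrt(2) /2, 1.91,sqrt (11)]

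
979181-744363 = 234818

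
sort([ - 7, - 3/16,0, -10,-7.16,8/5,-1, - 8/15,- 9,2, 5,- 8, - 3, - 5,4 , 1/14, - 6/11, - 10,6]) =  [-10,-10,-9,-8, - 7.16, - 7, - 5 ,  -  3, - 1,- 6/11, - 8/15, - 3/16,0,1/14, 8/5,2, 4,5,6]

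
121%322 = 121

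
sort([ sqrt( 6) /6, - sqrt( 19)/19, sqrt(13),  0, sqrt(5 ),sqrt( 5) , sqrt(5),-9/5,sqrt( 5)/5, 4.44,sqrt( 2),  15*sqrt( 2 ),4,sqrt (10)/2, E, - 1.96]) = [ - 1.96,-9/5, - sqrt ( 19)/19,0,  sqrt(6 )/6, sqrt( 5)/5, sqrt( 2 ),sqrt(10)/2,sqrt(5 ), sqrt( 5), sqrt(5 ), E , sqrt (13 ),4, 4.44,15*sqrt( 2) ] 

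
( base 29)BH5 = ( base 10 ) 9749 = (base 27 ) da2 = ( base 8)23025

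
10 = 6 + 4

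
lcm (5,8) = 40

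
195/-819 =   -  5/21 = - 0.24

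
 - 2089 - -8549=6460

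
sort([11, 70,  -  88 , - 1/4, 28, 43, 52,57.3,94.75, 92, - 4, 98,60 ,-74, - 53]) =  [ - 88, - 74, - 53, - 4, - 1/4, 11,28,43, 52 , 57.3 , 60, 70, 92, 94.75,98]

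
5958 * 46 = 274068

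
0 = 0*36141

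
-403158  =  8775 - 411933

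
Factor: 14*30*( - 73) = -2^2*3^1*5^1*7^1*73^1 = - 30660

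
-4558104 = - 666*6844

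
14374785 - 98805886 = - 84431101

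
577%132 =49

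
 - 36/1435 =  - 1 + 1399/1435  =  - 0.03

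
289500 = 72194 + 217306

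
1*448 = 448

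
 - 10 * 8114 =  - 81140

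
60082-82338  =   - 22256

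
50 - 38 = 12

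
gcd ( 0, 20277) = 20277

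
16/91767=16/91767 = 0.00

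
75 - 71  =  4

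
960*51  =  48960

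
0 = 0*523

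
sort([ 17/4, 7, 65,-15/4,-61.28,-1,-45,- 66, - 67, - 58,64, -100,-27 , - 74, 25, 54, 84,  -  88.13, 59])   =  [  -  100,-88.13, -74,-67,  -  66 , -61.28,-58,  -  45, - 27, - 15/4,-1, 17/4,7, 25, 54,59,64, 65, 84] 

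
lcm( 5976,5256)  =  436248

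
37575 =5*7515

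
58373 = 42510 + 15863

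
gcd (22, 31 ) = 1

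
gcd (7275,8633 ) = 97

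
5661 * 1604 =9080244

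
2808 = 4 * 702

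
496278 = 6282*79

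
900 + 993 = 1893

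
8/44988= 2/11247  =  0.00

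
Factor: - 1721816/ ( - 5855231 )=2^3*137^1*257^(-1 )*1571^1 *22783^(-1 )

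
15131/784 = 19 + 235/784 = 19.30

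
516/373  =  516/373 = 1.38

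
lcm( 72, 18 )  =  72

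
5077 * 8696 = 44149592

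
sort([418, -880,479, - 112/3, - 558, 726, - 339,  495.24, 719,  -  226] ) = [- 880, - 558, - 339,  -  226, - 112/3, 418 , 479,495.24, 719,726 ] 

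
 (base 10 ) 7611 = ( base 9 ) 11386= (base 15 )23C6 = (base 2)1110110111011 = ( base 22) ffl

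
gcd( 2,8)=2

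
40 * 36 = 1440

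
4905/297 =545/33 = 16.52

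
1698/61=1698/61 = 27.84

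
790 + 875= 1665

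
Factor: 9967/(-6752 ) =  - 2^(-5 ) * 211^( - 1)*9967^1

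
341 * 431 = 146971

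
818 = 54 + 764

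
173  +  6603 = 6776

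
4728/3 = 1576= 1576.00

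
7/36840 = 7/36840 = 0.00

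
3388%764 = 332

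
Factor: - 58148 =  - 2^2 * 14537^1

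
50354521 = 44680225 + 5674296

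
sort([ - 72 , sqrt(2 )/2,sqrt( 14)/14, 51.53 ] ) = [-72,sqrt ( 14 )/14,sqrt ( 2) /2, 51.53 ]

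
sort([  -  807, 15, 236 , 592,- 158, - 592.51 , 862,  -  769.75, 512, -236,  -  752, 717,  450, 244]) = [  -  807, - 769.75,- 752,-592.51 ,  -  236,-158, 15, 236, 244, 450,512, 592,  717,862]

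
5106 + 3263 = 8369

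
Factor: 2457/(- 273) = -9 = -3^2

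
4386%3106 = 1280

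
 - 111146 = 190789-301935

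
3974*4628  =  18391672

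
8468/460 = 2117/115 =18.41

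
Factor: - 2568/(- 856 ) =3 = 3^1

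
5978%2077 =1824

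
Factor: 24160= 2^5*5^1*151^1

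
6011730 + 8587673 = 14599403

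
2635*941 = 2479535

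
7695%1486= 265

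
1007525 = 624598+382927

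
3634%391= 115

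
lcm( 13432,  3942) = 362664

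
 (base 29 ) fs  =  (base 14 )251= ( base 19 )157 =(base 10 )463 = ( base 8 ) 717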